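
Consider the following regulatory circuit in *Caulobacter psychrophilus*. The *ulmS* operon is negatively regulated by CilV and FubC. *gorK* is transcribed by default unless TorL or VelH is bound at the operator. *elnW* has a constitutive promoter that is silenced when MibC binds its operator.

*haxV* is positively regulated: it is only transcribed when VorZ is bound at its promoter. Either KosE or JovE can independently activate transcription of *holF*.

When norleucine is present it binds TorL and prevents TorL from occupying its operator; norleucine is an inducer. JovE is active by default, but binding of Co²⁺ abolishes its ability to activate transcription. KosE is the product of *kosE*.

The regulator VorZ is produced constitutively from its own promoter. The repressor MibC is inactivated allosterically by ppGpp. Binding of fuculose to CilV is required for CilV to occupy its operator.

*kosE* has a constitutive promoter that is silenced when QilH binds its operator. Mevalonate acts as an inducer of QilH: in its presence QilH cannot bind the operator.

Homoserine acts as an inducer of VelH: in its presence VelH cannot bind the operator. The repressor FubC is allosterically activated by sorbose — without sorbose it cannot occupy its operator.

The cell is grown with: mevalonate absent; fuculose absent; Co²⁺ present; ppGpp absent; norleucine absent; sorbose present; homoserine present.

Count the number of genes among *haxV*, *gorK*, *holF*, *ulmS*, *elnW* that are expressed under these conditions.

VorZ is produced constitutively and is active.
No repressor is bound and VorZ is active, so *haxV* is transcribed.
→ *haxV* is ON.
Norleucine is absent, so TorL is active.
Homoserine is present, so VelH is inactive.
With repressor TorL bound, *gorK* is not transcribed.
→ *gorK* is OFF.
Mevalonate is absent, so QilH is active.
With repressor QilH bound, *kosE* is not transcribed.
So KosE is not produced.
Co²⁺ is present, so JovE is inactive.
No activator is available at the *holF* promoter, so *holF* is not transcribed.
→ *holF* is OFF.
Fuculose is absent, so CilV is inactive.
Sorbose is present, so FubC is active.
With repressor FubC bound, *ulmS* is not transcribed.
→ *ulmS* is OFF.
ppGpp is absent, so MibC is active.
With repressor MibC bound, *elnW* is not transcribed.
→ *elnW* is OFF.
1 of the 5 genes is transcribed.

1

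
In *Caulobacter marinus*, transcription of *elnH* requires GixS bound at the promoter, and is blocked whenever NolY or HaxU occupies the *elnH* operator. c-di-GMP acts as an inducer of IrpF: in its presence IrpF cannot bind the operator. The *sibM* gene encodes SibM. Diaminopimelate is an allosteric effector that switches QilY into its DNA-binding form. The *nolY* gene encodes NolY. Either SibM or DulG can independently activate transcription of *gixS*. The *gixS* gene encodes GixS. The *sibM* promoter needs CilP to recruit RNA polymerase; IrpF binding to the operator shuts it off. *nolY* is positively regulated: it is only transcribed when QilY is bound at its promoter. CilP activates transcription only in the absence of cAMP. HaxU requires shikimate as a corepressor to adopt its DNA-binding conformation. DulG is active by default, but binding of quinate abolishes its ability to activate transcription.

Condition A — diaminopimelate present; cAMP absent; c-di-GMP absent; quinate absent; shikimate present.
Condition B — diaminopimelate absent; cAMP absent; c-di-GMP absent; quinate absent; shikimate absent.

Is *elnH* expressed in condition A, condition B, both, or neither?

Condition A:
Diaminopimelate is present, so QilY is active.
No repressor is bound and QilY is active, so *nolY* is transcribed.
So NolY is produced and active.
cAMP is absent, so CilP is active.
c-di-GMP is absent, so IrpF is active.
With repressor IrpF bound, *sibM* is not transcribed.
So SibM is not produced.
Quinate is absent, so DulG is active.
Activator DulG is present, so *gixS* is transcribed.
So GixS is produced and active.
Shikimate is present, so HaxU is active.
With repressor NolY bound, *elnH* is not transcribed.
→ *elnH* is OFF in A.
Condition B:
Diaminopimelate is absent, so QilY is inactive.
Required activator QilY is absent, so *nolY* is not transcribed.
So NolY is not produced.
cAMP is absent, so CilP is active.
c-di-GMP is absent, so IrpF is active.
With repressor IrpF bound, *sibM* is not transcribed.
So SibM is not produced.
Quinate is absent, so DulG is active.
Activator DulG is present, so *gixS* is transcribed.
So GixS is produced and active.
Shikimate is absent, so HaxU is inactive.
No repressor is bound and GixS is active, so *elnH* is transcribed.
→ *elnH* is ON in B.

B only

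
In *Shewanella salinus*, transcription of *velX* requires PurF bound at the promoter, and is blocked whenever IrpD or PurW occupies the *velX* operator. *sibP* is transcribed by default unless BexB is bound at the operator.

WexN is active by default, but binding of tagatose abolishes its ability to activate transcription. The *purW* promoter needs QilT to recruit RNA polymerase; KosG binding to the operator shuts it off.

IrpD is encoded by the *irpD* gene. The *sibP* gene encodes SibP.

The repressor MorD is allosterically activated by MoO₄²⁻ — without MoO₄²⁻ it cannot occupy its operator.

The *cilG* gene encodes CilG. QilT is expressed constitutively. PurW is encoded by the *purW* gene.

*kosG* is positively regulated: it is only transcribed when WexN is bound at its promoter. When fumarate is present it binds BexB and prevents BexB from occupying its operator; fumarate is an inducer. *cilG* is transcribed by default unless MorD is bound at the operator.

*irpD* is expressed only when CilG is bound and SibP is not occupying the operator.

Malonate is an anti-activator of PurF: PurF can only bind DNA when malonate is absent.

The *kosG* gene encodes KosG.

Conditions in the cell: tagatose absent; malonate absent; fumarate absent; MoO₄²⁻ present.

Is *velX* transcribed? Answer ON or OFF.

ON

MoO₄²⁻ is present, so MorD is active.
With repressor MorD bound, *cilG* is not transcribed.
So CilG is not produced.
Fumarate is absent, so BexB is active.
With repressor BexB bound, *sibP* is not transcribed.
So SibP is not produced.
Required activator CilG is absent, so *irpD* is not transcribed.
So IrpD is not produced.
Tagatose is absent, so WexN is active.
No repressor is bound and WexN is active, so *kosG* is transcribed.
So KosG is produced and active.
QilT is produced constitutively and is active.
With repressor KosG bound, *purW* is not transcribed.
So PurW is not produced.
Malonate is absent, so PurF is active.
No repressor is bound and PurF is active, so *velX* is transcribed.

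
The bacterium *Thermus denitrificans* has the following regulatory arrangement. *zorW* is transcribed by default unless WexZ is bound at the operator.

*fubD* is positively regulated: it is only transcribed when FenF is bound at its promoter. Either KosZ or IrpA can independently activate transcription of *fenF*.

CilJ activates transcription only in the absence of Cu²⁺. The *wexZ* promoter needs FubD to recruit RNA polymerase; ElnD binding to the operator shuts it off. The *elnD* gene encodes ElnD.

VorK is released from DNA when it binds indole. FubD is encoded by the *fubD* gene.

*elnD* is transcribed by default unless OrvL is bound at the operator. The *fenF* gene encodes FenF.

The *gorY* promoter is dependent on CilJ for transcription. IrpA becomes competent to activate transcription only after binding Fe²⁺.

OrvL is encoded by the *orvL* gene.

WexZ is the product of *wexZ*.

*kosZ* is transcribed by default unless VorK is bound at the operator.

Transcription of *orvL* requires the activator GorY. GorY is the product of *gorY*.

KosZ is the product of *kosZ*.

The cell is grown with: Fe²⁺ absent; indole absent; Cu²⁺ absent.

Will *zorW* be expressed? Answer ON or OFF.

Indole is absent, so VorK is active.
With repressor VorK bound, *kosZ* is not transcribed.
So KosZ is not produced.
Fe²⁺ is absent, so IrpA is inactive.
No activator is available at the *fenF* promoter, so *fenF* is not transcribed.
So FenF is not produced.
Required activator FenF is absent, so *fubD* is not transcribed.
So FubD is not produced.
Cu²⁺ is absent, so CilJ is active.
No repressor is bound and CilJ is active, so *gorY* is transcribed.
So GorY is produced and active.
No repressor is bound and GorY is active, so *orvL* is transcribed.
So OrvL is produced and active.
With repressor OrvL bound, *elnD* is not transcribed.
So ElnD is not produced.
Required activator FubD is absent, so *wexZ* is not transcribed.
So WexZ is not produced.
With no repressor bound, *zorW* is transcribed.

ON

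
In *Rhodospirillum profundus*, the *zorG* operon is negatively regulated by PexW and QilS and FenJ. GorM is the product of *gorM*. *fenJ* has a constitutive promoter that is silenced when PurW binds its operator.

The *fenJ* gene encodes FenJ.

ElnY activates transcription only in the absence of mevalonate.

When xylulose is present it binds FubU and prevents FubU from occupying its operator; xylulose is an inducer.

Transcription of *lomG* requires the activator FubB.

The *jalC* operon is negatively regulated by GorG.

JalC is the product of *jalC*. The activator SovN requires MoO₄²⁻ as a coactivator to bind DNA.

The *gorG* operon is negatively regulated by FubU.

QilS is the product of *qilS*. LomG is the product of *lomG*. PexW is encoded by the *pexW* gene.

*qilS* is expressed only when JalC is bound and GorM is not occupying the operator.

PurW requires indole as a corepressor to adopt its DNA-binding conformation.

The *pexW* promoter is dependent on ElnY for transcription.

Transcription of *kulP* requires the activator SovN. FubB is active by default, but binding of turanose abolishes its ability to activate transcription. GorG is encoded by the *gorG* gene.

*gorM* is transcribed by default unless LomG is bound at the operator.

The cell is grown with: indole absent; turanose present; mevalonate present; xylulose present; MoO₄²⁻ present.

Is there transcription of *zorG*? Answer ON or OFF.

OFF

Mevalonate is present, so ElnY is inactive.
Required activator ElnY is absent, so *pexW* is not transcribed.
So PexW is not produced.
Turanose is present, so FubB is inactive.
Required activator FubB is absent, so *lomG* is not transcribed.
So LomG is not produced.
With no repressor bound, *gorM* is transcribed.
So GorM is produced and active.
Xylulose is present, so FubU is inactive.
With no repressor bound, *gorG* is transcribed.
So GorG is produced and active.
With repressor GorG bound, *jalC* is not transcribed.
So JalC is not produced.
With repressor GorM bound, *qilS* is not transcribed.
So QilS is not produced.
Indole is absent, so PurW is inactive.
With no repressor bound, *fenJ* is transcribed.
So FenJ is produced and active.
With repressor FenJ bound, *zorG* is not transcribed.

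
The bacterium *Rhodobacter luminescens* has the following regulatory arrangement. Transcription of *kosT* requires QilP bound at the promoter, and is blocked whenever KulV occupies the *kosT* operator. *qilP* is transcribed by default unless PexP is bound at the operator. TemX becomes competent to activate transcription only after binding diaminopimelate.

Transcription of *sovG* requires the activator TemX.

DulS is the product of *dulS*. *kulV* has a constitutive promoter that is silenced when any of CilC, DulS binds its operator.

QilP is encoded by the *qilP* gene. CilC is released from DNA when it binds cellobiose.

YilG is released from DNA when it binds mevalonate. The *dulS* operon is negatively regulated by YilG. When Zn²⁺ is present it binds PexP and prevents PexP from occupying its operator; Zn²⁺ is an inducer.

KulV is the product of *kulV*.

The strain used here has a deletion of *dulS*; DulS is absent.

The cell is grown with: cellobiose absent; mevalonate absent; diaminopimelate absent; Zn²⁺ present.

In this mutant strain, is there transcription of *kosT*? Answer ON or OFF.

Zn²⁺ is present, so PexP is inactive.
With no repressor bound, *qilP* is transcribed.
So QilP is produced and active.
Cellobiose is absent, so CilC is active.
DulS is non-functional in this strain, so it has no effect.
With repressor CilC bound, *kulV* is not transcribed.
So KulV is not produced.
No repressor is bound and QilP is active, so *kosT* is transcribed.

ON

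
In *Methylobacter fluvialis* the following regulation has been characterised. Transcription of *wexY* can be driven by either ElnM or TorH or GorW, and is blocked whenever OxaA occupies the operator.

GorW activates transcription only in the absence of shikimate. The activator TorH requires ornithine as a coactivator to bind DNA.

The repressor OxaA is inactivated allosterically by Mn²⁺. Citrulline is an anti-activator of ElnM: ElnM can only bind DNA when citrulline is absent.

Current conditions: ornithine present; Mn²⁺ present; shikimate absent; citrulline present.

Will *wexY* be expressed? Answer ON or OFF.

Mn²⁺ is present, so OxaA is inactive.
Citrulline is present, so ElnM is inactive.
Ornithine is present, so TorH is active.
Shikimate is absent, so GorW is active.
Activator TorH is present, so *wexY* is transcribed.

ON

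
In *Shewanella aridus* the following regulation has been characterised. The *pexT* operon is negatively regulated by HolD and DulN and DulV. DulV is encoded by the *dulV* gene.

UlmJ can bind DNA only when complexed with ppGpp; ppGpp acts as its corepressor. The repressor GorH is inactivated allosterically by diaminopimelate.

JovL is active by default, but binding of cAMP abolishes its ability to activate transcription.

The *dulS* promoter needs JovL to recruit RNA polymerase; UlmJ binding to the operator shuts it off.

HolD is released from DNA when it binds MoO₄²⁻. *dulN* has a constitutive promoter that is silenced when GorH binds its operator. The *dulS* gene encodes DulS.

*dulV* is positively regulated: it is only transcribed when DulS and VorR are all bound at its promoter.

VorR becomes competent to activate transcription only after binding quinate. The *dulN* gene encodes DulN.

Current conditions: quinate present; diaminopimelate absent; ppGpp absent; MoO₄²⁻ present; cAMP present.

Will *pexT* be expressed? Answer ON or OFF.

ON

MoO₄²⁻ is present, so HolD is inactive.
Diaminopimelate is absent, so GorH is active.
With repressor GorH bound, *dulN* is not transcribed.
So DulN is not produced.
cAMP is present, so JovL is inactive.
ppGpp is absent, so UlmJ is inactive.
Required activator JovL is absent, so *dulS* is not transcribed.
So DulS is not produced.
Quinate is present, so VorR is active.
Required activator DulS is absent, so *dulV* is not transcribed.
So DulV is not produced.
With no repressor bound, *pexT* is transcribed.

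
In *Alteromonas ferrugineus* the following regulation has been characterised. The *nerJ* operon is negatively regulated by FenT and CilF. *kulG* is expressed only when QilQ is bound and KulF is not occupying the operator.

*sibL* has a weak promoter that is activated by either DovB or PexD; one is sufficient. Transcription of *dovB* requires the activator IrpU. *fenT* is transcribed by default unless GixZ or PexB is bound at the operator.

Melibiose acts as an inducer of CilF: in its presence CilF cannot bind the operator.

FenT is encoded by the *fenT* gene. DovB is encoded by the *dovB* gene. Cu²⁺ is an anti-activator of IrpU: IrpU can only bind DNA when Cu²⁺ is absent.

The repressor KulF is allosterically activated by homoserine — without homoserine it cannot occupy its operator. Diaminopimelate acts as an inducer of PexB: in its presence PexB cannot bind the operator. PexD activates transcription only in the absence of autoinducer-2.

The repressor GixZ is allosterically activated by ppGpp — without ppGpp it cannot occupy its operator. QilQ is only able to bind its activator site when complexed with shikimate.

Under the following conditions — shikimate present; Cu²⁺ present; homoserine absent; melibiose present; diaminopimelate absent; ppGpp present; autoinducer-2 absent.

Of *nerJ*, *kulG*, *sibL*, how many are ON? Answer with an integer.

3

ppGpp is present, so GixZ is active.
Diaminopimelate is absent, so PexB is active.
With repressor GixZ bound, *fenT* is not transcribed.
So FenT is not produced.
Melibiose is present, so CilF is inactive.
With no repressor bound, *nerJ* is transcribed.
→ *nerJ* is ON.
Homoserine is absent, so KulF is inactive.
Shikimate is present, so QilQ is active.
No repressor is bound and QilQ is active, so *kulG* is transcribed.
→ *kulG* is ON.
Cu²⁺ is present, so IrpU is inactive.
Required activator IrpU is absent, so *dovB* is not transcribed.
So DovB is not produced.
Autoinducer-2 is absent, so PexD is active.
Activator PexD is present, so *sibL* is transcribed.
→ *sibL* is ON.
3 of the 3 genes are transcribed.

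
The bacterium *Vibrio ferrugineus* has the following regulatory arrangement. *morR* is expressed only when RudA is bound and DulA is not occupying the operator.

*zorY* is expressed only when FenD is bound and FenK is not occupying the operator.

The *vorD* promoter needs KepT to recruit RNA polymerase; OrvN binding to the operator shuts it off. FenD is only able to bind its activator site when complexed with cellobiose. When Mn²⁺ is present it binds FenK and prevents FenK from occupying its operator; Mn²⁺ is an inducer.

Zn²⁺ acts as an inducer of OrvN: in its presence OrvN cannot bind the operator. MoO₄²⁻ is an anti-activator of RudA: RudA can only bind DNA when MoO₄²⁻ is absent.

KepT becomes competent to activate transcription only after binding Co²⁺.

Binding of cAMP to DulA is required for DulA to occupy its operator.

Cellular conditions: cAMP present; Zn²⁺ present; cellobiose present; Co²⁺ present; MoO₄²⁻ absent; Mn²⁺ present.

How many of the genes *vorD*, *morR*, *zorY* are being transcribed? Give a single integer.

2

Zn²⁺ is present, so OrvN is inactive.
Co²⁺ is present, so KepT is active.
No repressor is bound and KepT is active, so *vorD* is transcribed.
→ *vorD* is ON.
MoO₄²⁻ is absent, so RudA is active.
cAMP is present, so DulA is active.
With repressor DulA bound, *morR* is not transcribed.
→ *morR* is OFF.
Cellobiose is present, so FenD is active.
Mn²⁺ is present, so FenK is inactive.
No repressor is bound and FenD is active, so *zorY* is transcribed.
→ *zorY* is ON.
2 of the 3 genes are transcribed.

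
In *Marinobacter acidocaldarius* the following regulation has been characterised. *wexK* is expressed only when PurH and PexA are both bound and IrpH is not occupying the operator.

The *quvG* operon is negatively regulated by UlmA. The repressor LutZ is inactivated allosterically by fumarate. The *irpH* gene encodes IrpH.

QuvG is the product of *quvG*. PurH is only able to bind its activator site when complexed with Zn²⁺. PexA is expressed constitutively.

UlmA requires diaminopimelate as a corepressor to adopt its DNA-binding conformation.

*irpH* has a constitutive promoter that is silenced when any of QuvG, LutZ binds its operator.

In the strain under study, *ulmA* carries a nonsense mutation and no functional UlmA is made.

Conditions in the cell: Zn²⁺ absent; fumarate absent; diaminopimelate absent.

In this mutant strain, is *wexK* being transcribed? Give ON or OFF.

OFF

Zn²⁺ is absent, so PurH is inactive.
UlmA is non-functional in this strain, so it has no effect.
With no repressor bound, *quvG* is transcribed.
So QuvG is produced and active.
Fumarate is absent, so LutZ is active.
With repressor QuvG bound, *irpH* is not transcribed.
So IrpH is not produced.
PexA is produced constitutively and is active.
Required activator PurH is absent, so *wexK* is not transcribed.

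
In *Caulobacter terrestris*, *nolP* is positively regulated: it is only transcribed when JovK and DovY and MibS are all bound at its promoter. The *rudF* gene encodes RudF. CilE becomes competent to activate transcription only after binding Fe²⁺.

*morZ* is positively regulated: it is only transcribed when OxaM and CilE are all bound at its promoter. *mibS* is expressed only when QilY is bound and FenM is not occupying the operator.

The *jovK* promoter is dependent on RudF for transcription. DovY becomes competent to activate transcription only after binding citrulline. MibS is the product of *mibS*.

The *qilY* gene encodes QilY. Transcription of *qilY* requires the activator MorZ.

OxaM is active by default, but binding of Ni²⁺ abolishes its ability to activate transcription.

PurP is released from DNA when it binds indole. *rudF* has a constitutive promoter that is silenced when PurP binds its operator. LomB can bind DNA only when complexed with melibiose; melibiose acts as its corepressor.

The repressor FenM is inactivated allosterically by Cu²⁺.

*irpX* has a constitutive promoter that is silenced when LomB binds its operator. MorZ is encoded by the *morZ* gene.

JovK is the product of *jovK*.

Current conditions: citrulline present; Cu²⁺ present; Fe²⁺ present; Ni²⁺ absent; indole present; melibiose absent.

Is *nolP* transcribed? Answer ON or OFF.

Indole is present, so PurP is inactive.
With no repressor bound, *rudF* is transcribed.
So RudF is produced and active.
No repressor is bound and RudF is active, so *jovK* is transcribed.
So JovK is produced and active.
Citrulline is present, so DovY is active.
Ni²⁺ is absent, so OxaM is active.
Fe²⁺ is present, so CilE is active.
No repressor is bound and OxaM and CilE are active, so *morZ* is transcribed.
So MorZ is produced and active.
No repressor is bound and MorZ is active, so *qilY* is transcribed.
So QilY is produced and active.
Cu²⁺ is present, so FenM is inactive.
No repressor is bound and QilY is active, so *mibS* is transcribed.
So MibS is produced and active.
No repressor is bound and JovK and DovY and MibS are active, so *nolP* is transcribed.

ON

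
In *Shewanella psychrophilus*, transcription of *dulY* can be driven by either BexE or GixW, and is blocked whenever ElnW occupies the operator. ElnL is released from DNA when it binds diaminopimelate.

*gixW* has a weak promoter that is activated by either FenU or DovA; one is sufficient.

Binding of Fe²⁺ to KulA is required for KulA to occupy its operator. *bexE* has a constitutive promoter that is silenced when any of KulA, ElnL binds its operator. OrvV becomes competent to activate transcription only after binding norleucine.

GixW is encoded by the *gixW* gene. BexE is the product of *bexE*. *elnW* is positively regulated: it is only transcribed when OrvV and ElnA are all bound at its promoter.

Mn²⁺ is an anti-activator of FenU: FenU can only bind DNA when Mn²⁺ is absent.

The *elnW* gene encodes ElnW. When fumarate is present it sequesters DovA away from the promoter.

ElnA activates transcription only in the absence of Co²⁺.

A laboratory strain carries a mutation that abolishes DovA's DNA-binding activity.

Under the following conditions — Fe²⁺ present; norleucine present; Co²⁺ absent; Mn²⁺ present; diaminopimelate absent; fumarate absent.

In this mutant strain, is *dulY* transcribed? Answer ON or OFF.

OFF

Norleucine is present, so OrvV is active.
Co²⁺ is absent, so ElnA is active.
No repressor is bound and OrvV and ElnA are active, so *elnW* is transcribed.
So ElnW is produced and active.
Fe²⁺ is present, so KulA is active.
Diaminopimelate is absent, so ElnL is active.
With repressor KulA bound, *bexE* is not transcribed.
So BexE is not produced.
Mn²⁺ is present, so FenU is inactive.
DovA is non-functional in this strain, so it has no effect.
No activator is available at the *gixW* promoter, so *gixW* is not transcribed.
So GixW is not produced.
With repressor ElnW bound, *dulY* is not transcribed.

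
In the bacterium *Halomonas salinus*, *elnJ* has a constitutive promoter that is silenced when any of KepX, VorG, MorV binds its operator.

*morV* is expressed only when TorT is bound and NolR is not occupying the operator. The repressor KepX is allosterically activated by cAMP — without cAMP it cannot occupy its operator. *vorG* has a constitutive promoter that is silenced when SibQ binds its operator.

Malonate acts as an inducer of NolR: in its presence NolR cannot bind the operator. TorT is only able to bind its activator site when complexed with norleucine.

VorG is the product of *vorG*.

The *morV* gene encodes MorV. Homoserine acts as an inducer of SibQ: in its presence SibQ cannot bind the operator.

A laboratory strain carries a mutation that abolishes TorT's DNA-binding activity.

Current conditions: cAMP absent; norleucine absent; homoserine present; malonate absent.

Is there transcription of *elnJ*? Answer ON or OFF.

OFF

cAMP is absent, so KepX is inactive.
Homoserine is present, so SibQ is inactive.
With no repressor bound, *vorG* is transcribed.
So VorG is produced and active.
TorT is non-functional in this strain, so it has no effect.
Malonate is absent, so NolR is active.
With repressor NolR bound, *morV* is not transcribed.
So MorV is not produced.
With repressor VorG bound, *elnJ* is not transcribed.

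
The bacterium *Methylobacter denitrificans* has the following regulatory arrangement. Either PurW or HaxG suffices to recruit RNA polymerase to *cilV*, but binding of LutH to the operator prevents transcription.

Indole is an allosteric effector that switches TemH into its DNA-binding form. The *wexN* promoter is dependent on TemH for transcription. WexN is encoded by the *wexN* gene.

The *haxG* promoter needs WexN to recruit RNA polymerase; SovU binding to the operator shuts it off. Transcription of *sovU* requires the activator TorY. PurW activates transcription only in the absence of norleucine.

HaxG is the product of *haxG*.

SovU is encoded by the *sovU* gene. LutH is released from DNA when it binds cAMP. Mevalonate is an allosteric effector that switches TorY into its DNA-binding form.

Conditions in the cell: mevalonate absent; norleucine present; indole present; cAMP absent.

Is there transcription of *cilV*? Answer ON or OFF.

Norleucine is present, so PurW is inactive.
cAMP is absent, so LutH is active.
Indole is present, so TemH is active.
No repressor is bound and TemH is active, so *wexN* is transcribed.
So WexN is produced and active.
Mevalonate is absent, so TorY is inactive.
Required activator TorY is absent, so *sovU* is not transcribed.
So SovU is not produced.
No repressor is bound and WexN is active, so *haxG* is transcribed.
So HaxG is produced and active.
With repressor LutH bound, *cilV* is not transcribed.

OFF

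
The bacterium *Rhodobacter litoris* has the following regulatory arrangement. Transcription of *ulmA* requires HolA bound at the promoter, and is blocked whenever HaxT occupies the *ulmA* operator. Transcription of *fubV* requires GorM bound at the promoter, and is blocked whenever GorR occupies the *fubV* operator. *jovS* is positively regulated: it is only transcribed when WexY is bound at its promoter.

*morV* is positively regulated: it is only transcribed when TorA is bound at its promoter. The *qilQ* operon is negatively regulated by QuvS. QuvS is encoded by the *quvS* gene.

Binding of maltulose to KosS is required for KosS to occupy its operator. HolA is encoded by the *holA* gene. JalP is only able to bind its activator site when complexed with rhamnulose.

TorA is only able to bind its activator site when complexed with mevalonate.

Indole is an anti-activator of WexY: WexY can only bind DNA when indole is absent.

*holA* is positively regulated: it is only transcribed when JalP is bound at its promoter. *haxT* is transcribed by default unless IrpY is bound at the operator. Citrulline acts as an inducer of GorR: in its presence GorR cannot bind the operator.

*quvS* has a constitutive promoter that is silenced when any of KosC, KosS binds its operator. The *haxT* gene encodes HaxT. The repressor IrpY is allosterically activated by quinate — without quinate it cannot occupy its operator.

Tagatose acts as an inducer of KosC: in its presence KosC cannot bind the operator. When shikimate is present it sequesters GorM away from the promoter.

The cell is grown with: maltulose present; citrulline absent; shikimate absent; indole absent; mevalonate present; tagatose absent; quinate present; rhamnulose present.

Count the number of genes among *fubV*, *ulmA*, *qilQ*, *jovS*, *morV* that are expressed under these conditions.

Citrulline is absent, so GorR is active.
Shikimate is absent, so GorM is active.
With repressor GorR bound, *fubV* is not transcribed.
→ *fubV* is OFF.
Quinate is present, so IrpY is active.
With repressor IrpY bound, *haxT* is not transcribed.
So HaxT is not produced.
Rhamnulose is present, so JalP is active.
No repressor is bound and JalP is active, so *holA* is transcribed.
So HolA is produced and active.
No repressor is bound and HolA is active, so *ulmA* is transcribed.
→ *ulmA* is ON.
Tagatose is absent, so KosC is active.
Maltulose is present, so KosS is active.
With repressor KosC bound, *quvS* is not transcribed.
So QuvS is not produced.
With no repressor bound, *qilQ* is transcribed.
→ *qilQ* is ON.
Indole is absent, so WexY is active.
No repressor is bound and WexY is active, so *jovS* is transcribed.
→ *jovS* is ON.
Mevalonate is present, so TorA is active.
No repressor is bound and TorA is active, so *morV* is transcribed.
→ *morV* is ON.
4 of the 5 genes are transcribed.

4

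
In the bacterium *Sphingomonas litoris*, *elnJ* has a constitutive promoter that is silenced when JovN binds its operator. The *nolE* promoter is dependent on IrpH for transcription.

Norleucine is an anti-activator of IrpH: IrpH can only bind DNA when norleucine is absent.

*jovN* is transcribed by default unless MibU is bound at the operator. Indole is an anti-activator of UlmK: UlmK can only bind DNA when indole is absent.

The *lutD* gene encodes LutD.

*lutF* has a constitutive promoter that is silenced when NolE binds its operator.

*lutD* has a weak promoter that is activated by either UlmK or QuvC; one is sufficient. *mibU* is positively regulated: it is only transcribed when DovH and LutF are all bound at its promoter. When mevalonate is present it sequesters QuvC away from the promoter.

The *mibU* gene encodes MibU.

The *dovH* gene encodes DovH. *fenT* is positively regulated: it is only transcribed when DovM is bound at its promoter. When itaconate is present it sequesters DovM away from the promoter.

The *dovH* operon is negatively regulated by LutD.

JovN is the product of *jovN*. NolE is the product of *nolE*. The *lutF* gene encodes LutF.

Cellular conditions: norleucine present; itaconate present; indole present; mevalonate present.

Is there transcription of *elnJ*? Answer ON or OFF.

ON

Indole is present, so UlmK is inactive.
Mevalonate is present, so QuvC is inactive.
No activator is available at the *lutD* promoter, so *lutD* is not transcribed.
So LutD is not produced.
With no repressor bound, *dovH* is transcribed.
So DovH is produced and active.
Norleucine is present, so IrpH is inactive.
Required activator IrpH is absent, so *nolE* is not transcribed.
So NolE is not produced.
With no repressor bound, *lutF* is transcribed.
So LutF is produced and active.
No repressor is bound and DovH and LutF are active, so *mibU* is transcribed.
So MibU is produced and active.
With repressor MibU bound, *jovN* is not transcribed.
So JovN is not produced.
With no repressor bound, *elnJ* is transcribed.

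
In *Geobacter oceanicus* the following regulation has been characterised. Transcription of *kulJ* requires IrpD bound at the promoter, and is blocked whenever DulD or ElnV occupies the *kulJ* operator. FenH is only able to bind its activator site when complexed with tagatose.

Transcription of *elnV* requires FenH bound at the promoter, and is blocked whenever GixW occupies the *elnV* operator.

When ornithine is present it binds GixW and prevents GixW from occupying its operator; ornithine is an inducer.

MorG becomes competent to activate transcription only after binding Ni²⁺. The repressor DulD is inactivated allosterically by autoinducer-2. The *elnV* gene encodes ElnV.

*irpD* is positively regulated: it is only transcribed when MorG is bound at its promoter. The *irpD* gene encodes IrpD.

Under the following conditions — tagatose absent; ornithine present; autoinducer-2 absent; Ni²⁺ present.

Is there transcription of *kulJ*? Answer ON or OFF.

OFF

Ni²⁺ is present, so MorG is active.
No repressor is bound and MorG is active, so *irpD* is transcribed.
So IrpD is produced and active.
Autoinducer-2 is absent, so DulD is active.
Ornithine is present, so GixW is inactive.
Tagatose is absent, so FenH is inactive.
Required activator FenH is absent, so *elnV* is not transcribed.
So ElnV is not produced.
With repressor DulD bound, *kulJ* is not transcribed.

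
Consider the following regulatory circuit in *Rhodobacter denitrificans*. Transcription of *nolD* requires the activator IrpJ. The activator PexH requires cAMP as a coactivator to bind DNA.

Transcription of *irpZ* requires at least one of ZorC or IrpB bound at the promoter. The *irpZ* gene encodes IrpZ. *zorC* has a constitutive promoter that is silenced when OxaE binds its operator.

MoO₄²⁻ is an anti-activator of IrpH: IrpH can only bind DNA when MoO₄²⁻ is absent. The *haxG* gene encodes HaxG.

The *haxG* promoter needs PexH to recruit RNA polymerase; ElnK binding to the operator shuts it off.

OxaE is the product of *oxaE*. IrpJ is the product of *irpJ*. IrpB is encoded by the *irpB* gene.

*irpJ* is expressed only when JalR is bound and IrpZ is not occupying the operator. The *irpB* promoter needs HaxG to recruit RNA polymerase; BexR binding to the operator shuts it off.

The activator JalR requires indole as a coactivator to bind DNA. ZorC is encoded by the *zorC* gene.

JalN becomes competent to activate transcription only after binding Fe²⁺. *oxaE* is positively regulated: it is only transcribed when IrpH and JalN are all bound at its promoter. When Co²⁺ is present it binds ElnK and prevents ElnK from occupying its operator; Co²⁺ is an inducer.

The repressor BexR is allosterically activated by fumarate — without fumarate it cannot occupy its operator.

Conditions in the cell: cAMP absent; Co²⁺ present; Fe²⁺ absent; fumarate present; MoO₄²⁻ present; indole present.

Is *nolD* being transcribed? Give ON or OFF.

MoO₄²⁻ is present, so IrpH is inactive.
Fe²⁺ is absent, so JalN is inactive.
Required activator IrpH is absent, so *oxaE* is not transcribed.
So OxaE is not produced.
With no repressor bound, *zorC* is transcribed.
So ZorC is produced and active.
Fumarate is present, so BexR is active.
Co²⁺ is present, so ElnK is inactive.
cAMP is absent, so PexH is inactive.
Required activator PexH is absent, so *haxG* is not transcribed.
So HaxG is not produced.
With repressor BexR bound, *irpB* is not transcribed.
So IrpB is not produced.
Activator ZorC is present, so *irpZ* is transcribed.
So IrpZ is produced and active.
Indole is present, so JalR is active.
With repressor IrpZ bound, *irpJ* is not transcribed.
So IrpJ is not produced.
Required activator IrpJ is absent, so *nolD* is not transcribed.

OFF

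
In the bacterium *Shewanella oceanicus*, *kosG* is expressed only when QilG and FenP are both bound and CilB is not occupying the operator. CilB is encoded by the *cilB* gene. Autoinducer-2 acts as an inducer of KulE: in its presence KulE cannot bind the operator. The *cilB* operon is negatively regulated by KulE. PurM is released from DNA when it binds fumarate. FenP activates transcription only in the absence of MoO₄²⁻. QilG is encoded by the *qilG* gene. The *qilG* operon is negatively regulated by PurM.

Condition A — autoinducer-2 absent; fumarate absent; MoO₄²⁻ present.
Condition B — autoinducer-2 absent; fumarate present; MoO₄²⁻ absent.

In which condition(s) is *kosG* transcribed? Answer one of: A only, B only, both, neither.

Condition A:
Autoinducer-2 is absent, so KulE is active.
With repressor KulE bound, *cilB* is not transcribed.
So CilB is not produced.
Fumarate is absent, so PurM is active.
With repressor PurM bound, *qilG* is not transcribed.
So QilG is not produced.
MoO₄²⁻ is present, so FenP is inactive.
Required activator QilG is absent, so *kosG* is not transcribed.
→ *kosG* is OFF in A.
Condition B:
Autoinducer-2 is absent, so KulE is active.
With repressor KulE bound, *cilB* is not transcribed.
So CilB is not produced.
Fumarate is present, so PurM is inactive.
With no repressor bound, *qilG* is transcribed.
So QilG is produced and active.
MoO₄²⁻ is absent, so FenP is active.
No repressor is bound and QilG and FenP are active, so *kosG* is transcribed.
→ *kosG* is ON in B.

B only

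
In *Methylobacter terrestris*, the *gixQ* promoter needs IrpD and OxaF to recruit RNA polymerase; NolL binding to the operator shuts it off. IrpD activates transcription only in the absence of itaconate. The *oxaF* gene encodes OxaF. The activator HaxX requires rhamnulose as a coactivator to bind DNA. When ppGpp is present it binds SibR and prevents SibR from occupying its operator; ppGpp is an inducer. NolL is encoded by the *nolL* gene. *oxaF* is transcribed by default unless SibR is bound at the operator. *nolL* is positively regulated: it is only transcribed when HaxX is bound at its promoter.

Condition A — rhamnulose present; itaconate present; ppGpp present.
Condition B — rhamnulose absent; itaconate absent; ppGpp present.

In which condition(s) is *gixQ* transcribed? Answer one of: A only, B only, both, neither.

Condition A:
Rhamnulose is present, so HaxX is active.
No repressor is bound and HaxX is active, so *nolL* is transcribed.
So NolL is produced and active.
Itaconate is present, so IrpD is inactive.
ppGpp is present, so SibR is inactive.
With no repressor bound, *oxaF* is transcribed.
So OxaF is produced and active.
With repressor NolL bound, *gixQ* is not transcribed.
→ *gixQ* is OFF in A.
Condition B:
Rhamnulose is absent, so HaxX is inactive.
Required activator HaxX is absent, so *nolL* is not transcribed.
So NolL is not produced.
Itaconate is absent, so IrpD is active.
ppGpp is present, so SibR is inactive.
With no repressor bound, *oxaF* is transcribed.
So OxaF is produced and active.
No repressor is bound and IrpD and OxaF are active, so *gixQ* is transcribed.
→ *gixQ* is ON in B.

B only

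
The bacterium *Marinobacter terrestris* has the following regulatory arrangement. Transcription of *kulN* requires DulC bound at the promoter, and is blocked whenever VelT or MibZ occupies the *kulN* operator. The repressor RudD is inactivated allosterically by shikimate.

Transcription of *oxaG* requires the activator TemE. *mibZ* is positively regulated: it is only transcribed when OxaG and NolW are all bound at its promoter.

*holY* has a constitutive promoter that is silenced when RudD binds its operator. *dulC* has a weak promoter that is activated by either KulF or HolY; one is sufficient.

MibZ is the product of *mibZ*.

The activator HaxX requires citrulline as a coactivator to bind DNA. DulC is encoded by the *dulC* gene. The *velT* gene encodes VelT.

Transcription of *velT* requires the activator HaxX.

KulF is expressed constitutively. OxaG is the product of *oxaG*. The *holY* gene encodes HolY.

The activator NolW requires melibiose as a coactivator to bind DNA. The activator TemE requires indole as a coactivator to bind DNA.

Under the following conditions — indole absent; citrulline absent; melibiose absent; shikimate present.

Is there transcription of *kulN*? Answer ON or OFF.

Citrulline is absent, so HaxX is inactive.
Required activator HaxX is absent, so *velT* is not transcribed.
So VelT is not produced.
KulF is produced constitutively and is active.
Shikimate is present, so RudD is inactive.
With no repressor bound, *holY* is transcribed.
So HolY is produced and active.
Activator KulF is present, so *dulC* is transcribed.
So DulC is produced and active.
Indole is absent, so TemE is inactive.
Required activator TemE is absent, so *oxaG* is not transcribed.
So OxaG is not produced.
Melibiose is absent, so NolW is inactive.
Required activator OxaG is absent, so *mibZ* is not transcribed.
So MibZ is not produced.
No repressor is bound and DulC is active, so *kulN* is transcribed.

ON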